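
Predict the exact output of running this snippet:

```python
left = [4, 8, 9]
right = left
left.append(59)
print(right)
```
[4, 8, 9, 59]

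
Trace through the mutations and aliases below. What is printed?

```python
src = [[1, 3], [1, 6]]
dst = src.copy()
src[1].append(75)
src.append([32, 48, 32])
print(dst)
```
[[1, 3], [1, 6, 75]]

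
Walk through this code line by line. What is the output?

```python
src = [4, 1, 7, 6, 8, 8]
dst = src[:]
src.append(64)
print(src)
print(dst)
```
[4, 1, 7, 6, 8, 8, 64]
[4, 1, 7, 6, 8, 8]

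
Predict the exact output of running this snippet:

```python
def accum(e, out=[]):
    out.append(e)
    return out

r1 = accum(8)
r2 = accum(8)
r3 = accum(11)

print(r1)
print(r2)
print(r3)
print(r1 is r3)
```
[8, 8, 11]
[8, 8, 11]
[8, 8, 11]
True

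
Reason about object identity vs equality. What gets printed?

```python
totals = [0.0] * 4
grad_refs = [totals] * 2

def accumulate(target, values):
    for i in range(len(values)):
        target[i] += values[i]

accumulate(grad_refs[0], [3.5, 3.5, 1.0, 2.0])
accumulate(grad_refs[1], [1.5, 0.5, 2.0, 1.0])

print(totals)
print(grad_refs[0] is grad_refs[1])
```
[5.0, 4.0, 3.0, 3.0]
True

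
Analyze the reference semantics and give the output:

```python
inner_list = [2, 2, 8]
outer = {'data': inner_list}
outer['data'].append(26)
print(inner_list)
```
[2, 2, 8, 26]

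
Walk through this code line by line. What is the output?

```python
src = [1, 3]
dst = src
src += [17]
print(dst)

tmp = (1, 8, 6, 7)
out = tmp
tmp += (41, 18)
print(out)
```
[1, 3, 17]
(1, 8, 6, 7)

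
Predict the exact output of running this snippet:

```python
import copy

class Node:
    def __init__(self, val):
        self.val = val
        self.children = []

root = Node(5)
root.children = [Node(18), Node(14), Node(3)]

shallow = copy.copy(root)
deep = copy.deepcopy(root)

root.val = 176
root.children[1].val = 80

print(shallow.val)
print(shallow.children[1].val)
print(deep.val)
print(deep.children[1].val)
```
5
80
5
14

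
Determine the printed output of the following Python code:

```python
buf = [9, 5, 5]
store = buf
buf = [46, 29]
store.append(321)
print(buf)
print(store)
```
[46, 29]
[9, 5, 5, 321]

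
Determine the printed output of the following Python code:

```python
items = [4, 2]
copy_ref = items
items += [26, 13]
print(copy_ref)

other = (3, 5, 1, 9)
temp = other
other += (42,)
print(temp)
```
[4, 2, 26, 13]
(3, 5, 1, 9)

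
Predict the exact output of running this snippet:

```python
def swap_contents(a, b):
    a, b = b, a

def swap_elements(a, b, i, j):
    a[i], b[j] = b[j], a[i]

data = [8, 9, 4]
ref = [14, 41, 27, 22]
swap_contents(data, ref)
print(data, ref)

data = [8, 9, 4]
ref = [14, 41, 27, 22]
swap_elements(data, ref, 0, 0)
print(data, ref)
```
[8, 9, 4] [14, 41, 27, 22]
[14, 9, 4] [8, 41, 27, 22]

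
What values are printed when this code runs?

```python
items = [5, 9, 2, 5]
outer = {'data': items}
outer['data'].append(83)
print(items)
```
[5, 9, 2, 5, 83]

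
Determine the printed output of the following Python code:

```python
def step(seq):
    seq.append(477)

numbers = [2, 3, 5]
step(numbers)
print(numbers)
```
[2, 3, 5, 477]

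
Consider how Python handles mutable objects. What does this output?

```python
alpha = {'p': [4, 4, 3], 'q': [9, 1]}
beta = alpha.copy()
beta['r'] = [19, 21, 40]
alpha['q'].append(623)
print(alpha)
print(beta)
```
{'p': [4, 4, 3], 'q': [9, 1, 623]}
{'p': [4, 4, 3], 'q': [9, 1, 623], 'r': [19, 21, 40]}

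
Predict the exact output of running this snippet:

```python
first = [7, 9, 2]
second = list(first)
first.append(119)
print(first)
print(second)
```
[7, 9, 2, 119]
[7, 9, 2]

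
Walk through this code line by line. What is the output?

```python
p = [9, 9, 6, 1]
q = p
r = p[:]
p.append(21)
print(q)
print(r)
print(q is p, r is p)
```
[9, 9, 6, 1, 21]
[9, 9, 6, 1]
True False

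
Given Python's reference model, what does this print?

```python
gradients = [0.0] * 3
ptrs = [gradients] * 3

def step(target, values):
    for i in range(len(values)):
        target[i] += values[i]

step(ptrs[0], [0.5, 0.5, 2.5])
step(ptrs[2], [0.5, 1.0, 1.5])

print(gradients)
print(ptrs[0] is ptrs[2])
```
[1.0, 1.5, 4.0]
True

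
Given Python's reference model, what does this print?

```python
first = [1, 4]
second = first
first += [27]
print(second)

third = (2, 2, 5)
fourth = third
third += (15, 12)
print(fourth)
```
[1, 4, 27]
(2, 2, 5)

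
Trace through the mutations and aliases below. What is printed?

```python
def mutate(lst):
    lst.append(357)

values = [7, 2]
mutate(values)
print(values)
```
[7, 2, 357]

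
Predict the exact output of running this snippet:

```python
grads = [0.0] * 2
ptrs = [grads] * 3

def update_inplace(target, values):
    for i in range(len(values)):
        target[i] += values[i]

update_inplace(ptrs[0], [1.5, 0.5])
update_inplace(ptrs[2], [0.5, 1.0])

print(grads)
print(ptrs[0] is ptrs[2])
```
[2.0, 1.5]
True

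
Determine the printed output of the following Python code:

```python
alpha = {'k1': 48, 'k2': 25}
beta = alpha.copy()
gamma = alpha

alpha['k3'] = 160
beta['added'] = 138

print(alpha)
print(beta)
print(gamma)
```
{'k1': 48, 'k2': 25, 'k3': 160}
{'k1': 48, 'k2': 25, 'added': 138}
{'k1': 48, 'k2': 25, 'k3': 160}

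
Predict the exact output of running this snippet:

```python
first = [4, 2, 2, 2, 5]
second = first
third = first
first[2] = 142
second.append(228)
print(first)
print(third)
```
[4, 2, 142, 2, 5, 228]
[4, 2, 142, 2, 5, 228]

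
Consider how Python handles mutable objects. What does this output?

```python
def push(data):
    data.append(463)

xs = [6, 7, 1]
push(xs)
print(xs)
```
[6, 7, 1, 463]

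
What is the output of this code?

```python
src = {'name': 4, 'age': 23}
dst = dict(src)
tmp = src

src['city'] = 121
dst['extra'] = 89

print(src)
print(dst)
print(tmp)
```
{'name': 4, 'age': 23, 'city': 121}
{'name': 4, 'age': 23, 'extra': 89}
{'name': 4, 'age': 23, 'city': 121}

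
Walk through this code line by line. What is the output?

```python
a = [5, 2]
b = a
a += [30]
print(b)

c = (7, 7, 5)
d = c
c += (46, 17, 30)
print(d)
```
[5, 2, 30]
(7, 7, 5)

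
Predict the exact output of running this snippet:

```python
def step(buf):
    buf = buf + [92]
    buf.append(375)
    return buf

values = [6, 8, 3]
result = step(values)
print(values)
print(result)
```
[6, 8, 3]
[6, 8, 3, 92, 375]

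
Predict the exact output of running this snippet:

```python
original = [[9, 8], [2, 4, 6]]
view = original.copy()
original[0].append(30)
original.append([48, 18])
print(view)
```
[[9, 8, 30], [2, 4, 6]]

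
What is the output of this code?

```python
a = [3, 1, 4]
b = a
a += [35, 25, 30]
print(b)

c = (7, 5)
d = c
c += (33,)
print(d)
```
[3, 1, 4, 35, 25, 30]
(7, 5)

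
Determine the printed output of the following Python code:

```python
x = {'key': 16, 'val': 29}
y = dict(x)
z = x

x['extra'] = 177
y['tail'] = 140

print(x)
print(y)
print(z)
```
{'key': 16, 'val': 29, 'extra': 177}
{'key': 16, 'val': 29, 'tail': 140}
{'key': 16, 'val': 29, 'extra': 177}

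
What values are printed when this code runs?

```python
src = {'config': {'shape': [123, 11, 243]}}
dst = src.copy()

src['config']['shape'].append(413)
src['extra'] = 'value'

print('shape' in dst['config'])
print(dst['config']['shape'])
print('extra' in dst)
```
True
[123, 11, 243, 413]
False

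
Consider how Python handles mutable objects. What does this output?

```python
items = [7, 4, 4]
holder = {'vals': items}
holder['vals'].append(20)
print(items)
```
[7, 4, 4, 20]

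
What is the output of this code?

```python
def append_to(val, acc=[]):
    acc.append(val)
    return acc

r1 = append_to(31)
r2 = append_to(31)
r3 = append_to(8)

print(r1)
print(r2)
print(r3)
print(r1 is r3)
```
[31, 31, 8]
[31, 31, 8]
[31, 31, 8]
True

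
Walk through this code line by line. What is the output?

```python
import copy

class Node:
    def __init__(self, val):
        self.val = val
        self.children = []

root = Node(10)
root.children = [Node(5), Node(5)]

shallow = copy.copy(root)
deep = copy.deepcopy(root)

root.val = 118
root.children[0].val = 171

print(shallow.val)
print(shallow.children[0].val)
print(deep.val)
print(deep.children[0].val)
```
10
171
10
5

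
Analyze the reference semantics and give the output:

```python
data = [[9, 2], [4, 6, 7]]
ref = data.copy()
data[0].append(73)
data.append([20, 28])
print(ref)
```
[[9, 2, 73], [4, 6, 7]]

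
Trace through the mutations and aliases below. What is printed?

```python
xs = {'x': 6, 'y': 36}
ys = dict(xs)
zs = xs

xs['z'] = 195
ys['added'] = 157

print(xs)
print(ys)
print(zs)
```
{'x': 6, 'y': 36, 'z': 195}
{'x': 6, 'y': 36, 'added': 157}
{'x': 6, 'y': 36, 'z': 195}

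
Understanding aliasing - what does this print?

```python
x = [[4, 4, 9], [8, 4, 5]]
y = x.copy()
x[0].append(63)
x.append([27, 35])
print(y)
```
[[4, 4, 9, 63], [8, 4, 5]]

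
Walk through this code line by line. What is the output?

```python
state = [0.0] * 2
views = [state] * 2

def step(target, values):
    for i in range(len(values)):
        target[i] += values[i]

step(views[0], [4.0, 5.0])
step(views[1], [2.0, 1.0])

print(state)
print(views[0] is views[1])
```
[6.0, 6.0]
True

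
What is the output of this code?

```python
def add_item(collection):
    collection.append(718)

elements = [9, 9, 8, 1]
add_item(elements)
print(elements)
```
[9, 9, 8, 1, 718]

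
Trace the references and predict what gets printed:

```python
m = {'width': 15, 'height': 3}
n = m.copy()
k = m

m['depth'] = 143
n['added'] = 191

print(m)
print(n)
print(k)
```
{'width': 15, 'height': 3, 'depth': 143}
{'width': 15, 'height': 3, 'added': 191}
{'width': 15, 'height': 3, 'depth': 143}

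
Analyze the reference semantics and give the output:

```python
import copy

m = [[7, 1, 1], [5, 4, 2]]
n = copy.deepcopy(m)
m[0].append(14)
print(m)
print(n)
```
[[7, 1, 1, 14], [5, 4, 2]]
[[7, 1, 1], [5, 4, 2]]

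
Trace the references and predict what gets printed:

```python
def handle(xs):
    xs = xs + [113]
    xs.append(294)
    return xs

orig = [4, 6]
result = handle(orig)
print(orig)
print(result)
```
[4, 6]
[4, 6, 113, 294]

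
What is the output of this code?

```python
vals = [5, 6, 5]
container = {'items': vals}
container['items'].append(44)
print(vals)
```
[5, 6, 5, 44]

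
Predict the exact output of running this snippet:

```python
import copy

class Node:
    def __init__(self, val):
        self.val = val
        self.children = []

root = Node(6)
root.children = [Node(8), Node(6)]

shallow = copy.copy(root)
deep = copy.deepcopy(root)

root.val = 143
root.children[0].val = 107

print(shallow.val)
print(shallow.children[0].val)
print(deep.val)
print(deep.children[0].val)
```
6
107
6
8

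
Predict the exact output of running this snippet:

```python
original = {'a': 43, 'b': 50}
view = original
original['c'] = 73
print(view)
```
{'a': 43, 'b': 50, 'c': 73}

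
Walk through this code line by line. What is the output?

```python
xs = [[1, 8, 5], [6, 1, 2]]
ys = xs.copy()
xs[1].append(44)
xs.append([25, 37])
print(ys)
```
[[1, 8, 5], [6, 1, 2, 44]]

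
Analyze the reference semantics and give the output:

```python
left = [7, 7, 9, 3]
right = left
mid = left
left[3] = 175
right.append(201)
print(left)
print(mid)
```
[7, 7, 9, 175, 201]
[7, 7, 9, 175, 201]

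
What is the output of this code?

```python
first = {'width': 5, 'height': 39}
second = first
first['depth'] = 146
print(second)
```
{'width': 5, 'height': 39, 'depth': 146}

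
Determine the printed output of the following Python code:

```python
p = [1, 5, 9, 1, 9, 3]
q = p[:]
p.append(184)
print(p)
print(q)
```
[1, 5, 9, 1, 9, 3, 184]
[1, 5, 9, 1, 9, 3]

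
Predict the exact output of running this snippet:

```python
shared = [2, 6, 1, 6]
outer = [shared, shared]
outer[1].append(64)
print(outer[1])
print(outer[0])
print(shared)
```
[2, 6, 1, 6, 64]
[2, 6, 1, 6, 64]
[2, 6, 1, 6, 64]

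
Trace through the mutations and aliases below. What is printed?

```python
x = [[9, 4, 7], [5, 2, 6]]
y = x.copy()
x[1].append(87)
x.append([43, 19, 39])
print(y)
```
[[9, 4, 7], [5, 2, 6, 87]]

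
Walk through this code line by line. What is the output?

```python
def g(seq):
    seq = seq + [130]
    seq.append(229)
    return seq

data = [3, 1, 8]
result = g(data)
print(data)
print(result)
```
[3, 1, 8]
[3, 1, 8, 130, 229]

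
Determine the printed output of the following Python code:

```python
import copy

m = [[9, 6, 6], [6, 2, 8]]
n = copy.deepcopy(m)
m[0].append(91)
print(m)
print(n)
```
[[9, 6, 6, 91], [6, 2, 8]]
[[9, 6, 6], [6, 2, 8]]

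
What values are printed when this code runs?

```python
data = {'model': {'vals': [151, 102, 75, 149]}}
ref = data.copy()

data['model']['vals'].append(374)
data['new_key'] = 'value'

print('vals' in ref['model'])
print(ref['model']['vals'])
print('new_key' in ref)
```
True
[151, 102, 75, 149, 374]
False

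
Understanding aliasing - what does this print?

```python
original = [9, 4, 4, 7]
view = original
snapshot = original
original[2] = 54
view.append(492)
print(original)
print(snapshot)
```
[9, 4, 54, 7, 492]
[9, 4, 54, 7, 492]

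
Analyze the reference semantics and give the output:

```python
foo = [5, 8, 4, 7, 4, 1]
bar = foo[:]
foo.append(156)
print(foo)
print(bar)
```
[5, 8, 4, 7, 4, 1, 156]
[5, 8, 4, 7, 4, 1]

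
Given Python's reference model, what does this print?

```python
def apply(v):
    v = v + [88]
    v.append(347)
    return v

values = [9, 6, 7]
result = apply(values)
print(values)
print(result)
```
[9, 6, 7]
[9, 6, 7, 88, 347]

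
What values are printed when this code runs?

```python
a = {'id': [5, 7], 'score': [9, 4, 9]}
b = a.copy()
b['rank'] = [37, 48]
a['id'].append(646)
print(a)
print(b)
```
{'id': [5, 7, 646], 'score': [9, 4, 9]}
{'id': [5, 7, 646], 'score': [9, 4, 9], 'rank': [37, 48]}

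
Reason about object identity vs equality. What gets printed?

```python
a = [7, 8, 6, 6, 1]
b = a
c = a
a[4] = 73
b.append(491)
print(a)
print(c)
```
[7, 8, 6, 6, 73, 491]
[7, 8, 6, 6, 73, 491]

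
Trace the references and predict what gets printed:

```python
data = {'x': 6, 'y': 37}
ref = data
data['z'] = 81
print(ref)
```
{'x': 6, 'y': 37, 'z': 81}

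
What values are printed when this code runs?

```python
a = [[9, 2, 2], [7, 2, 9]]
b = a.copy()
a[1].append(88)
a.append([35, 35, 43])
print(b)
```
[[9, 2, 2], [7, 2, 9, 88]]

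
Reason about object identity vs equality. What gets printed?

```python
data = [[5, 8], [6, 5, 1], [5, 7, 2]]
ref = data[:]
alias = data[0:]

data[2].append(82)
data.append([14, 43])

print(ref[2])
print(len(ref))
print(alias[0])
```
[5, 7, 2, 82]
3
[5, 8]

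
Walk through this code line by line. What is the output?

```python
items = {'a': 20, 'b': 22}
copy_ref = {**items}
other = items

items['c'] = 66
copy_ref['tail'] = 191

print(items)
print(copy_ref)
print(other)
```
{'a': 20, 'b': 22, 'c': 66}
{'a': 20, 'b': 22, 'tail': 191}
{'a': 20, 'b': 22, 'c': 66}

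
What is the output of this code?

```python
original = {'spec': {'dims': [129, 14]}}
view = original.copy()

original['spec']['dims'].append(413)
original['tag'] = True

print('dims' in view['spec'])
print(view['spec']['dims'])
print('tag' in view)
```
True
[129, 14, 413]
False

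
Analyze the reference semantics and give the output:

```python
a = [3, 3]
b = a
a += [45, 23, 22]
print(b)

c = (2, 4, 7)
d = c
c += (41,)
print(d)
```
[3, 3, 45, 23, 22]
(2, 4, 7)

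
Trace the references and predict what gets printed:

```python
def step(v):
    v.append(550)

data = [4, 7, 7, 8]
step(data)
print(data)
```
[4, 7, 7, 8, 550]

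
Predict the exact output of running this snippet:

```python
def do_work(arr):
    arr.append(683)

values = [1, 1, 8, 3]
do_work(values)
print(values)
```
[1, 1, 8, 3, 683]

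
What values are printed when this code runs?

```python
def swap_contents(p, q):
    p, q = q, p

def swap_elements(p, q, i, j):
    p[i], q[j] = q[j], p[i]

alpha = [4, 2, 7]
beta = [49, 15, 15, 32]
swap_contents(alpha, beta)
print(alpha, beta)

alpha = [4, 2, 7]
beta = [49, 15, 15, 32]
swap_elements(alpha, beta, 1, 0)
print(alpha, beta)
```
[4, 2, 7] [49, 15, 15, 32]
[4, 49, 7] [2, 15, 15, 32]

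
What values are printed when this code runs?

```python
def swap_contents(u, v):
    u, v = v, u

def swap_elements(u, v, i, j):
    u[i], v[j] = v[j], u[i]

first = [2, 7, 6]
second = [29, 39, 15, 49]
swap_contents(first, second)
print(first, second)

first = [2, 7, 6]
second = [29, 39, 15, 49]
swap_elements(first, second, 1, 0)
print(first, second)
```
[2, 7, 6] [29, 39, 15, 49]
[2, 29, 6] [7, 39, 15, 49]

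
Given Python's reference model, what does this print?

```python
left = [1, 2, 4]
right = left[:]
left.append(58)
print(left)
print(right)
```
[1, 2, 4, 58]
[1, 2, 4]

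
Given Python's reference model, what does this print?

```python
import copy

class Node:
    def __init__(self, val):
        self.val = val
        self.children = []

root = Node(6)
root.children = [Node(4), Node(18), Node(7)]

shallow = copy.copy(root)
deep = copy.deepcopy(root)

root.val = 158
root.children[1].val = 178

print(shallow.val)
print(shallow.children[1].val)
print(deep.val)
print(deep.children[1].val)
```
6
178
6
18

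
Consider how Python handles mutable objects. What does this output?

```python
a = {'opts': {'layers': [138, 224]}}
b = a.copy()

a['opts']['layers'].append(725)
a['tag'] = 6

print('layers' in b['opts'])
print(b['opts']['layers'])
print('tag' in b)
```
True
[138, 224, 725]
False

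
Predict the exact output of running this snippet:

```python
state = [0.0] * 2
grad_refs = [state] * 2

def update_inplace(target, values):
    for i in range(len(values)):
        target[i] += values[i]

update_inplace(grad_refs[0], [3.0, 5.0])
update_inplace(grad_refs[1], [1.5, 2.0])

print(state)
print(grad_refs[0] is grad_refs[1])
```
[4.5, 7.0]
True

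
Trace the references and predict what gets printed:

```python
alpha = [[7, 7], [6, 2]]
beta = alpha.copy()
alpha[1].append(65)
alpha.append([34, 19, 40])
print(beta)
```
[[7, 7], [6, 2, 65]]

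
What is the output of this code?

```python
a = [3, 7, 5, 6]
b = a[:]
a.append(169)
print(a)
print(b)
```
[3, 7, 5, 6, 169]
[3, 7, 5, 6]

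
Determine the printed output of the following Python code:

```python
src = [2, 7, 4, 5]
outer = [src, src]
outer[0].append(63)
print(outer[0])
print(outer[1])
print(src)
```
[2, 7, 4, 5, 63]
[2, 7, 4, 5, 63]
[2, 7, 4, 5, 63]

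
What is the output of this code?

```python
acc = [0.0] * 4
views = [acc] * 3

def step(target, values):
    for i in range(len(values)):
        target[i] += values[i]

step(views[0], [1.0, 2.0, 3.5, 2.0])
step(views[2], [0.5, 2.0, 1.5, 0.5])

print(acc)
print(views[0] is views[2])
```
[1.5, 4.0, 5.0, 2.5]
True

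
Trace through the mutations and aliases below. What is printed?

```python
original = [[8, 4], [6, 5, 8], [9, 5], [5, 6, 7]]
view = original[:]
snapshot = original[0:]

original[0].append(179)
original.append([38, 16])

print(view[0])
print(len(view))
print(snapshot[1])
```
[8, 4, 179]
4
[6, 5, 8]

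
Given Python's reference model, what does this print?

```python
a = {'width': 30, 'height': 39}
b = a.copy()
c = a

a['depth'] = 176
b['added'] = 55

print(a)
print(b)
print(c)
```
{'width': 30, 'height': 39, 'depth': 176}
{'width': 30, 'height': 39, 'added': 55}
{'width': 30, 'height': 39, 'depth': 176}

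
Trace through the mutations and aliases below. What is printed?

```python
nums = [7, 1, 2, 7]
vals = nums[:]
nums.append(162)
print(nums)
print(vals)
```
[7, 1, 2, 7, 162]
[7, 1, 2, 7]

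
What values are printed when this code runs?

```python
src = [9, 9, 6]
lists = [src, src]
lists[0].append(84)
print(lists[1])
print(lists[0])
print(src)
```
[9, 9, 6, 84]
[9, 9, 6, 84]
[9, 9, 6, 84]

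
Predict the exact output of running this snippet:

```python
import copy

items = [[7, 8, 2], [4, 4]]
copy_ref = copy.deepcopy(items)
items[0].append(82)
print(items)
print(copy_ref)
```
[[7, 8, 2, 82], [4, 4]]
[[7, 8, 2], [4, 4]]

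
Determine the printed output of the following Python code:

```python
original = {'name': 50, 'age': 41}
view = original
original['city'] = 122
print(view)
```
{'name': 50, 'age': 41, 'city': 122}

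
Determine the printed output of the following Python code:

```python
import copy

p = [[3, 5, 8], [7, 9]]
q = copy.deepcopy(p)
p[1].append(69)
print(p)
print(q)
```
[[3, 5, 8], [7, 9, 69]]
[[3, 5, 8], [7, 9]]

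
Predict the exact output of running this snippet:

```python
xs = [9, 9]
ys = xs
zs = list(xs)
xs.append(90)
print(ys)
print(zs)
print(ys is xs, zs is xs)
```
[9, 9, 90]
[9, 9]
True False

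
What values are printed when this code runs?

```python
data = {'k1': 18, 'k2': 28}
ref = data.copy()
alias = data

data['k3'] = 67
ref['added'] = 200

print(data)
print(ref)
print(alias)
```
{'k1': 18, 'k2': 28, 'k3': 67}
{'k1': 18, 'k2': 28, 'added': 200}
{'k1': 18, 'k2': 28, 'k3': 67}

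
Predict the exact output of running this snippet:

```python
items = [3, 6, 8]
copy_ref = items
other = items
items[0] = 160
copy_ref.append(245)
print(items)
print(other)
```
[160, 6, 8, 245]
[160, 6, 8, 245]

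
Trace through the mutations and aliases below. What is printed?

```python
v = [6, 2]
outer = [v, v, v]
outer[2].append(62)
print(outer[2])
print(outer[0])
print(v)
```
[6, 2, 62]
[6, 2, 62]
[6, 2, 62]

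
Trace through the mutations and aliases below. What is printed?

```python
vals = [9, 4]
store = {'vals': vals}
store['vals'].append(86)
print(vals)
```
[9, 4, 86]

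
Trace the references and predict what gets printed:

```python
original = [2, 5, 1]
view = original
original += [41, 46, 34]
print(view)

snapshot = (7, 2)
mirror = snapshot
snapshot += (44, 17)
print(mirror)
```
[2, 5, 1, 41, 46, 34]
(7, 2)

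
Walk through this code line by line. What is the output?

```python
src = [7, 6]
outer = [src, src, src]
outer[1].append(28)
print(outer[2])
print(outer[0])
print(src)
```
[7, 6, 28]
[7, 6, 28]
[7, 6, 28]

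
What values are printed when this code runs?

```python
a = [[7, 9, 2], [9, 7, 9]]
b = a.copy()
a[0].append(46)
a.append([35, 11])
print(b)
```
[[7, 9, 2, 46], [9, 7, 9]]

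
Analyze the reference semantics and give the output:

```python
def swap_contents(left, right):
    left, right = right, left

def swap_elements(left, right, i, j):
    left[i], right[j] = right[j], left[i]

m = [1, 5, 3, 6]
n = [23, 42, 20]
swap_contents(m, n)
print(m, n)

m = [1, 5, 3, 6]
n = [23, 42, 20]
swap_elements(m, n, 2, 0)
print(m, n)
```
[1, 5, 3, 6] [23, 42, 20]
[1, 5, 23, 6] [3, 42, 20]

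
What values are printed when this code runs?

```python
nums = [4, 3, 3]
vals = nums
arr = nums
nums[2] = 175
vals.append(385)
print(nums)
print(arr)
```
[4, 3, 175, 385]
[4, 3, 175, 385]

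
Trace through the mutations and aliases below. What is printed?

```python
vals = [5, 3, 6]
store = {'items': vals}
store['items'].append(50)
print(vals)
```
[5, 3, 6, 50]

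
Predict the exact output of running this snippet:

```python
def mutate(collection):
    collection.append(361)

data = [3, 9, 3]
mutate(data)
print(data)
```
[3, 9, 3, 361]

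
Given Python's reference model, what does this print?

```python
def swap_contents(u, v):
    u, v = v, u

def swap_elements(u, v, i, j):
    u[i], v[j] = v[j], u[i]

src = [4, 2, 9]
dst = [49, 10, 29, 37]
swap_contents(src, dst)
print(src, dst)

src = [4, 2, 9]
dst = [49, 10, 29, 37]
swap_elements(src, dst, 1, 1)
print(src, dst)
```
[4, 2, 9] [49, 10, 29, 37]
[4, 10, 9] [49, 2, 29, 37]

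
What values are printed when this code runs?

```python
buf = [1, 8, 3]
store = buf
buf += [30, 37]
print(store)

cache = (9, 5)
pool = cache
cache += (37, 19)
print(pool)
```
[1, 8, 3, 30, 37]
(9, 5)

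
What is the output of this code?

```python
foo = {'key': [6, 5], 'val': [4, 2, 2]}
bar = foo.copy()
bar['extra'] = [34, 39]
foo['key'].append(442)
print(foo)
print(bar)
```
{'key': [6, 5, 442], 'val': [4, 2, 2]}
{'key': [6, 5, 442], 'val': [4, 2, 2], 'extra': [34, 39]}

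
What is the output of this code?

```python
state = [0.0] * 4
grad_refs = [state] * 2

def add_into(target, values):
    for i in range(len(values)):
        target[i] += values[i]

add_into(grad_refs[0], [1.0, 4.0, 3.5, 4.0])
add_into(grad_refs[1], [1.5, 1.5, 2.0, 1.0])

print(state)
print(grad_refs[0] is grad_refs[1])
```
[2.5, 5.5, 5.5, 5.0]
True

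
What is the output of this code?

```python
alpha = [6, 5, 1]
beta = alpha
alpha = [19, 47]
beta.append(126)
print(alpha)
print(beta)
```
[19, 47]
[6, 5, 1, 126]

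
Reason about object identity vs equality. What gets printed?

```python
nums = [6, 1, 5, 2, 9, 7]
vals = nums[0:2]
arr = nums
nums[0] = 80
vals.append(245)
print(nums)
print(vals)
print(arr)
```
[80, 1, 5, 2, 9, 7]
[6, 1, 245]
[80, 1, 5, 2, 9, 7]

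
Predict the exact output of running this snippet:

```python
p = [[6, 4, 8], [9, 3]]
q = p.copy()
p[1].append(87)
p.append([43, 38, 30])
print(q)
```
[[6, 4, 8], [9, 3, 87]]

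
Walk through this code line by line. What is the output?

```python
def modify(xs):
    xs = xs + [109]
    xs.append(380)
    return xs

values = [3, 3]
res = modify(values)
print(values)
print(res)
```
[3, 3]
[3, 3, 109, 380]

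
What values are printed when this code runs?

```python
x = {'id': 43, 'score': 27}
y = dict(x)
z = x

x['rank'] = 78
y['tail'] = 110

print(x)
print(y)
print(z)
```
{'id': 43, 'score': 27, 'rank': 78}
{'id': 43, 'score': 27, 'tail': 110}
{'id': 43, 'score': 27, 'rank': 78}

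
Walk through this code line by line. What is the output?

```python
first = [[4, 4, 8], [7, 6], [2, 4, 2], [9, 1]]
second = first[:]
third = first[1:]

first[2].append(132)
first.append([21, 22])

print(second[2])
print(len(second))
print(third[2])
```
[2, 4, 2, 132]
4
[9, 1]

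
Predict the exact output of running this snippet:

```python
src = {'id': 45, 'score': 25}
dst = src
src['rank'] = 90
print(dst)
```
{'id': 45, 'score': 25, 'rank': 90}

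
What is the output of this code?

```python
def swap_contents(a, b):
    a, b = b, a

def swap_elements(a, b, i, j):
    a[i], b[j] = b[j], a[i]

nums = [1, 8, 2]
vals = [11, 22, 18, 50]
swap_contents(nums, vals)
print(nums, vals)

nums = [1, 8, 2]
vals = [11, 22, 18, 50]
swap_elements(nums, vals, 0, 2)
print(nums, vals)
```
[1, 8, 2] [11, 22, 18, 50]
[18, 8, 2] [11, 22, 1, 50]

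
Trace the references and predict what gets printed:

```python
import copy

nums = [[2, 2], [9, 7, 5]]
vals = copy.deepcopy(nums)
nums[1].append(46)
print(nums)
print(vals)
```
[[2, 2], [9, 7, 5, 46]]
[[2, 2], [9, 7, 5]]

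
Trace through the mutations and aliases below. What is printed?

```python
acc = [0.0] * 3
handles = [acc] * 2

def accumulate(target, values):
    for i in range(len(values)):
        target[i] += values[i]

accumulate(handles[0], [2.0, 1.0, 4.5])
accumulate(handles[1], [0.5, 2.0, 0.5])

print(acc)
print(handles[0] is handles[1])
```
[2.5, 3.0, 5.0]
True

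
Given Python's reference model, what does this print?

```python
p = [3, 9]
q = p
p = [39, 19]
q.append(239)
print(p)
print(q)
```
[39, 19]
[3, 9, 239]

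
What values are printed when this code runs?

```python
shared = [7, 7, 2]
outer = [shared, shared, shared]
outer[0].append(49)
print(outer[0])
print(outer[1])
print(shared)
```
[7, 7, 2, 49]
[7, 7, 2, 49]
[7, 7, 2, 49]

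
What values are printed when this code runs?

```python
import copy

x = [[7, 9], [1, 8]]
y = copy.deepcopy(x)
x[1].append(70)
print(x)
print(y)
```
[[7, 9], [1, 8, 70]]
[[7, 9], [1, 8]]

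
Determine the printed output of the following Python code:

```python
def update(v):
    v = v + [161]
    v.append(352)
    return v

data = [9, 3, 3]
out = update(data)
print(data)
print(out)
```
[9, 3, 3]
[9, 3, 3, 161, 352]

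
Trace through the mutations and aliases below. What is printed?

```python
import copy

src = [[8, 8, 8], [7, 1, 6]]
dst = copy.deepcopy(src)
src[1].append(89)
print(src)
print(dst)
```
[[8, 8, 8], [7, 1, 6, 89]]
[[8, 8, 8], [7, 1, 6]]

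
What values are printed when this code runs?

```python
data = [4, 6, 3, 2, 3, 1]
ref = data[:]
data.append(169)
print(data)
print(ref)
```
[4, 6, 3, 2, 3, 1, 169]
[4, 6, 3, 2, 3, 1]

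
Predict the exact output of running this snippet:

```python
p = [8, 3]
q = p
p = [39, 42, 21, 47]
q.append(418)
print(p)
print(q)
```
[39, 42, 21, 47]
[8, 3, 418]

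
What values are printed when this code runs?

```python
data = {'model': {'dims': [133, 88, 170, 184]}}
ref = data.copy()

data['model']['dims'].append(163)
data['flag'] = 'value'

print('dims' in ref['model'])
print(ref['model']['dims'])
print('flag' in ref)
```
True
[133, 88, 170, 184, 163]
False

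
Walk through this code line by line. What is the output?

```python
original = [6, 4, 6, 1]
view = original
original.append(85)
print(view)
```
[6, 4, 6, 1, 85]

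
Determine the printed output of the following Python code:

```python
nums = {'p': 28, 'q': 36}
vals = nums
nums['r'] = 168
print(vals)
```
{'p': 28, 'q': 36, 'r': 168}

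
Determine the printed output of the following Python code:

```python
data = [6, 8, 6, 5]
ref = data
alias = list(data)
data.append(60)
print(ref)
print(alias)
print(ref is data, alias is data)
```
[6, 8, 6, 5, 60]
[6, 8, 6, 5]
True False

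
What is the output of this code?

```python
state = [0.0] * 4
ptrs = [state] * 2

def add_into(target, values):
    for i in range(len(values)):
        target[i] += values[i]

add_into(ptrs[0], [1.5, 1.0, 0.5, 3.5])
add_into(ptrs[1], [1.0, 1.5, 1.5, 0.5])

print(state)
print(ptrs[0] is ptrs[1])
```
[2.5, 2.5, 2.0, 4.0]
True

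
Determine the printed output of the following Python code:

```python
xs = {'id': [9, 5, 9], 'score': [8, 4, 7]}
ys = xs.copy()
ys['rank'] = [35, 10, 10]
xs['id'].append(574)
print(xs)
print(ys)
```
{'id': [9, 5, 9, 574], 'score': [8, 4, 7]}
{'id': [9, 5, 9, 574], 'score': [8, 4, 7], 'rank': [35, 10, 10]}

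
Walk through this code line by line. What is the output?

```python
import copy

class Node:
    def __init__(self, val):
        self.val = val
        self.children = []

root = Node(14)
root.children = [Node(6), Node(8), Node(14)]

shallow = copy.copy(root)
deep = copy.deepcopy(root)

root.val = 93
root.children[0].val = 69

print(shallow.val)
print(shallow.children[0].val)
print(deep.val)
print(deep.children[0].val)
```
14
69
14
6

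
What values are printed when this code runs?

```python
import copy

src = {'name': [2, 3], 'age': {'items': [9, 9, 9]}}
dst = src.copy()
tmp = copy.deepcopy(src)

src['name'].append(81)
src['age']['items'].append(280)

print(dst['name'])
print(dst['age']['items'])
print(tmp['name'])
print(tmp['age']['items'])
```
[2, 3, 81]
[9, 9, 9, 280]
[2, 3]
[9, 9, 9]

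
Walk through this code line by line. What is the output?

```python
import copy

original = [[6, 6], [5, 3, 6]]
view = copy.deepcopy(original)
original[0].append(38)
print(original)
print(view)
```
[[6, 6, 38], [5, 3, 6]]
[[6, 6], [5, 3, 6]]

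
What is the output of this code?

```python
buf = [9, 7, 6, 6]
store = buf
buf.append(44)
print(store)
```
[9, 7, 6, 6, 44]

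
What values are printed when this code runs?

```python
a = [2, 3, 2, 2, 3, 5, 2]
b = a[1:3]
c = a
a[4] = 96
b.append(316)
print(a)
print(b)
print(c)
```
[2, 3, 2, 2, 96, 5, 2]
[3, 2, 316]
[2, 3, 2, 2, 96, 5, 2]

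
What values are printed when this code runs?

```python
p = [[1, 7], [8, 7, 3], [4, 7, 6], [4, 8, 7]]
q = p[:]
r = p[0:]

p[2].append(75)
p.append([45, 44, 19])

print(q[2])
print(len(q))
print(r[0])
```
[4, 7, 6, 75]
4
[1, 7]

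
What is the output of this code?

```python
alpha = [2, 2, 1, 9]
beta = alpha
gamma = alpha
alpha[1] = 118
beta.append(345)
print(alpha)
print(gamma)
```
[2, 118, 1, 9, 345]
[2, 118, 1, 9, 345]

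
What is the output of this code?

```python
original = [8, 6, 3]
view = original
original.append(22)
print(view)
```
[8, 6, 3, 22]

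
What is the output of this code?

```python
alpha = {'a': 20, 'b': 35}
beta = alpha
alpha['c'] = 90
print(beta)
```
{'a': 20, 'b': 35, 'c': 90}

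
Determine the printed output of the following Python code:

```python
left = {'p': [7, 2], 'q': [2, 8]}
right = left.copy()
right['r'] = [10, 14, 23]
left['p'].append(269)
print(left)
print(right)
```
{'p': [7, 2, 269], 'q': [2, 8]}
{'p': [7, 2, 269], 'q': [2, 8], 'r': [10, 14, 23]}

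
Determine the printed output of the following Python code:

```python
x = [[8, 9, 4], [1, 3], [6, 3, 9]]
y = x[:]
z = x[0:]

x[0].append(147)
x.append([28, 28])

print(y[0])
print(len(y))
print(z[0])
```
[8, 9, 4, 147]
3
[8, 9, 4, 147]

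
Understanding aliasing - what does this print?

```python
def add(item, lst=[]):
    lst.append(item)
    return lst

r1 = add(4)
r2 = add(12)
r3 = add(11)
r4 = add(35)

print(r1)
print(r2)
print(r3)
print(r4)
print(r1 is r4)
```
[4, 12, 11, 35]
[4, 12, 11, 35]
[4, 12, 11, 35]
[4, 12, 11, 35]
True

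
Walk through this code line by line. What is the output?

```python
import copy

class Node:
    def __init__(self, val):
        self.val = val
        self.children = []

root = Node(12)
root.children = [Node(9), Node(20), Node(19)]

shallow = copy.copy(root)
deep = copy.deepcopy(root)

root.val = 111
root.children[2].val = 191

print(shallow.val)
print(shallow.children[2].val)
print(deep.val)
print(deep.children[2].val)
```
12
191
12
19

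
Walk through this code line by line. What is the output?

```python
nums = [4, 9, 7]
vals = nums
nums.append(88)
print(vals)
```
[4, 9, 7, 88]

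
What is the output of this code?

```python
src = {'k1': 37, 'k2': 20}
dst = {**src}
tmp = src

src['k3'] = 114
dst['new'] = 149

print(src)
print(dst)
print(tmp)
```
{'k1': 37, 'k2': 20, 'k3': 114}
{'k1': 37, 'k2': 20, 'new': 149}
{'k1': 37, 'k2': 20, 'k3': 114}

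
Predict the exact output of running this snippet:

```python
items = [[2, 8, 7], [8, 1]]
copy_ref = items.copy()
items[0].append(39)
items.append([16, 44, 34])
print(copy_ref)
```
[[2, 8, 7, 39], [8, 1]]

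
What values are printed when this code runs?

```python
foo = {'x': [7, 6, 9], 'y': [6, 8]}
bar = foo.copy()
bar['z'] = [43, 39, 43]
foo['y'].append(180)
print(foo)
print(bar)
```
{'x': [7, 6, 9], 'y': [6, 8, 180]}
{'x': [7, 6, 9], 'y': [6, 8, 180], 'z': [43, 39, 43]}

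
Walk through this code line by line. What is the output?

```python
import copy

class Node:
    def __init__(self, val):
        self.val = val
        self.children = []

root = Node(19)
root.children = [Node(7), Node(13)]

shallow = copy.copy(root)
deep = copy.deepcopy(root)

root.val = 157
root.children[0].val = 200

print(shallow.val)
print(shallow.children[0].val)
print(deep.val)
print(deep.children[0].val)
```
19
200
19
7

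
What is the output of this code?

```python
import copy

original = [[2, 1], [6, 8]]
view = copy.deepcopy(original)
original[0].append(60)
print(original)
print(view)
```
[[2, 1, 60], [6, 8]]
[[2, 1], [6, 8]]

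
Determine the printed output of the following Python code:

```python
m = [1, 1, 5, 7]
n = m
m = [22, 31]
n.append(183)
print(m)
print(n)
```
[22, 31]
[1, 1, 5, 7, 183]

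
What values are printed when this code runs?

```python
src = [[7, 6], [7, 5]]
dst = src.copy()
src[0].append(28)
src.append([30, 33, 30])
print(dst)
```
[[7, 6, 28], [7, 5]]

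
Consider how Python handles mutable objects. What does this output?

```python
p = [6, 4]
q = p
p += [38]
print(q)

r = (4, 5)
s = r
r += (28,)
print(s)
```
[6, 4, 38]
(4, 5)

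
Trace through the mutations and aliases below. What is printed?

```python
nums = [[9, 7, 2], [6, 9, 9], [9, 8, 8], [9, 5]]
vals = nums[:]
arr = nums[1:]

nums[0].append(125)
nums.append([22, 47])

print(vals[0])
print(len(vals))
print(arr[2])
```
[9, 7, 2, 125]
4
[9, 5]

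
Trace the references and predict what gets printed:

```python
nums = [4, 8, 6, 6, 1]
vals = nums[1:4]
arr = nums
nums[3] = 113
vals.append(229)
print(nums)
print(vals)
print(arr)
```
[4, 8, 6, 113, 1]
[8, 6, 6, 229]
[4, 8, 6, 113, 1]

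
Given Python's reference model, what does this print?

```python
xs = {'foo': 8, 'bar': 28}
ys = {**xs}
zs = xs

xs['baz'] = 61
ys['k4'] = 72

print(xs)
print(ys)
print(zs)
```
{'foo': 8, 'bar': 28, 'baz': 61}
{'foo': 8, 'bar': 28, 'k4': 72}
{'foo': 8, 'bar': 28, 'baz': 61}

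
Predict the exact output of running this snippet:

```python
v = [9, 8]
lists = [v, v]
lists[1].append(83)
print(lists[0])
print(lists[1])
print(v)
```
[9, 8, 83]
[9, 8, 83]
[9, 8, 83]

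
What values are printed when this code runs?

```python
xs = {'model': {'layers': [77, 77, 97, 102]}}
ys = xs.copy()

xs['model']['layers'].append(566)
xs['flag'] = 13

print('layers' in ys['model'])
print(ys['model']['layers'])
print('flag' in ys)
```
True
[77, 77, 97, 102, 566]
False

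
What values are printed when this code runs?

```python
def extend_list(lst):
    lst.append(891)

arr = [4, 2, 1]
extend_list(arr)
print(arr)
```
[4, 2, 1, 891]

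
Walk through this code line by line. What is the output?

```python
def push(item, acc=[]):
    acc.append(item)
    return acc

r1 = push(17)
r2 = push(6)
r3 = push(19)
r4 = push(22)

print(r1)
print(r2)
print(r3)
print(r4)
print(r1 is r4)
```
[17, 6, 19, 22]
[17, 6, 19, 22]
[17, 6, 19, 22]
[17, 6, 19, 22]
True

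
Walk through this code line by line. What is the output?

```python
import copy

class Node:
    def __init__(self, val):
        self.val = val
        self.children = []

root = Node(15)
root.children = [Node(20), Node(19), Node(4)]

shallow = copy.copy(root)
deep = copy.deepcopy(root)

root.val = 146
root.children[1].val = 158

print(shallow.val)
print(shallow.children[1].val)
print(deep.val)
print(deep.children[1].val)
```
15
158
15
19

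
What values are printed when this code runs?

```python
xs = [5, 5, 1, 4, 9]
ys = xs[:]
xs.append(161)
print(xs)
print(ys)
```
[5, 5, 1, 4, 9, 161]
[5, 5, 1, 4, 9]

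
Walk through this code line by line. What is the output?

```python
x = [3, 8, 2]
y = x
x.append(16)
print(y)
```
[3, 8, 2, 16]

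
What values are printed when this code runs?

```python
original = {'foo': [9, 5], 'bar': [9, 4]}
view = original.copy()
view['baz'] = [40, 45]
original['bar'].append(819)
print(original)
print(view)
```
{'foo': [9, 5], 'bar': [9, 4, 819]}
{'foo': [9, 5], 'bar': [9, 4, 819], 'baz': [40, 45]}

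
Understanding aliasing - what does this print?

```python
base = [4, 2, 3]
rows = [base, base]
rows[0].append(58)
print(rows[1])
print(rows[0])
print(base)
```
[4, 2, 3, 58]
[4, 2, 3, 58]
[4, 2, 3, 58]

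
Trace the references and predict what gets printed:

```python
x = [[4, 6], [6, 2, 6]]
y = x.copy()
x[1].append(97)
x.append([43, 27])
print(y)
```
[[4, 6], [6, 2, 6, 97]]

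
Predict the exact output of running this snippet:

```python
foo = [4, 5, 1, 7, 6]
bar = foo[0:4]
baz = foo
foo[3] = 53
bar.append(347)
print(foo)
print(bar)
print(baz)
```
[4, 5, 1, 53, 6]
[4, 5, 1, 7, 347]
[4, 5, 1, 53, 6]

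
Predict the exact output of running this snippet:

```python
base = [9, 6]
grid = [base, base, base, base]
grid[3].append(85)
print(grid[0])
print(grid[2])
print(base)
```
[9, 6, 85]
[9, 6, 85]
[9, 6, 85]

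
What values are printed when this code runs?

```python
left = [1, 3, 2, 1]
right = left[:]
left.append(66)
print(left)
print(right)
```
[1, 3, 2, 1, 66]
[1, 3, 2, 1]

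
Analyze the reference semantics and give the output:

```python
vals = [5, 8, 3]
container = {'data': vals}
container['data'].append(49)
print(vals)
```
[5, 8, 3, 49]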